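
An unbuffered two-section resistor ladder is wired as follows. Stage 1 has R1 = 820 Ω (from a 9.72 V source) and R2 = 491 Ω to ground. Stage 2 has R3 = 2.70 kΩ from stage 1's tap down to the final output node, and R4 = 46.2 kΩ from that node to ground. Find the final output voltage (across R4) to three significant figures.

V_out ≈ 3.42 V

Stage 2 presents R3+R4 = 48900 Ω as a load on stage 1's tap.
Stage 1's lower leg becomes R2‖(R3+R4) = 486.1 Ω, so V_mid = 9.72 × 486.1/1306 = 3.618 V.
Stage 2 is itself unloaded: V_out = V_mid × R4/(R3+R4) = 3.618 × 46200/48900 = 3.42 V.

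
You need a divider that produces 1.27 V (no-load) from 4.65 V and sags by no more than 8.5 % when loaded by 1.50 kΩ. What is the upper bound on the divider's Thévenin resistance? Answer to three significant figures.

R_th ≤ 139 Ω

Loading drop = R_th/(R_th + R_L) ≤ 0.0850, so R_th ≤ R_L · ε/(1−ε) = 1.50 kΩ × 0.0850/0.9150 = 139 Ω.
(Any R1, R2 with R2/(R1+R2) = 0.273 and R1‖R2 ≤ 139 Ω will meet the spec.)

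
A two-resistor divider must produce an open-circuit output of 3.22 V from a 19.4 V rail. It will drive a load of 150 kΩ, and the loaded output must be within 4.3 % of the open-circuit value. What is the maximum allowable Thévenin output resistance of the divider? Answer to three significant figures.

R_th ≤ 6.74 kΩ

Loading drop = R_th/(R_th + R_L) ≤ 0.0430, so R_th ≤ R_L · ε/(1−ε) = 150 kΩ × 0.0430/0.9570 = 6.74 kΩ.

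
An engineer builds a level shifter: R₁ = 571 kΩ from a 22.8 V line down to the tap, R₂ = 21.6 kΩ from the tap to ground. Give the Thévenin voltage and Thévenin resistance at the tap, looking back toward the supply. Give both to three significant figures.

V_th = 0.831 V, R_th = 20.8 kΩ

V_th is the open-circuit tap voltage: 22.8 × 21.6/(571 + 21.6) = 0.831 V.
With the supply zeroed, R₁ and R₂ appear in parallel from the tap: R_th = R₁‖R₂ = (571 × 21.6)/592.6 = 20.8 kΩ.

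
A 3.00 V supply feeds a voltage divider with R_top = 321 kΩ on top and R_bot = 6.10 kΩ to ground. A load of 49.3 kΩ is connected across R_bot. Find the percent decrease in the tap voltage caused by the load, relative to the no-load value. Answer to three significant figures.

Unloaded V = 3.00 × 6.10/327.1 = 0.055946 V.
Loaded: R_bot‖R_L = 5.428 kΩ, giving V = 3.00 × 5.428/326.4 = 0.049888 V.
Drop = (0.055946 − 0.049888) / 0.055946 = 10.8 %.

10.8 %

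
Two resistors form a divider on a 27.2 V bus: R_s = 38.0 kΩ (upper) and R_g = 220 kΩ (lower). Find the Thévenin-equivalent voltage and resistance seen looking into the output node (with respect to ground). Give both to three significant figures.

V_th = 23.2 V, R_th = 32.4 kΩ

V_th is the open-circuit tap voltage: 27.2 × 220/(38.0 + 220) = 23.2 V.
With the supply zeroed, R_s and R_g appear in parallel from the tap: R_th = R_s‖R_g = (38.0 × 220)/258.0 = 32.4 kΩ.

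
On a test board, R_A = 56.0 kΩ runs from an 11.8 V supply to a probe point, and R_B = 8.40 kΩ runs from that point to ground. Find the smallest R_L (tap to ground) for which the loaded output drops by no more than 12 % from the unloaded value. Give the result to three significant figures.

Output resistance R_th = R_A‖R_B = (56.0 × 8.40)/64.40 = 7.304 kΩ.
The fractional drop is R_th/(R_th + R_L); requiring this ≤ 0.120 gives R_L ≥ R_th(1/0.120 − 1) = 7.304 × 7.333 = 53.6 kΩ.

R_L(min) ≈ 53.6 kΩ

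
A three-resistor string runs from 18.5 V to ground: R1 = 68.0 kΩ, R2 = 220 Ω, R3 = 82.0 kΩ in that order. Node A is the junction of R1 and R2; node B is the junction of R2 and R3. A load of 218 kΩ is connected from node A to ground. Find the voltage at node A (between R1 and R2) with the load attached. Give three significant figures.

Below node A the series string R2+R3 = 82220 Ω sits in parallel with the 218000 Ω load: 59700 Ω.
V_A = 18.5 × 59700/(68000 + 59700) = 8.65 V.

V ≈ 8.65 V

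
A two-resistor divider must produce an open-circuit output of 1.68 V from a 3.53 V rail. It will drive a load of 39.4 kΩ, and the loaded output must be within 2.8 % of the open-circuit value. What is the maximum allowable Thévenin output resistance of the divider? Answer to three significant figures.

R_th ≤ 1.13 kΩ

Loading drop = R_th/(R_th + R_L) ≤ 0.0280, so R_th ≤ R_L · ε/(1−ε) = 39.4 kΩ × 0.0280/0.9720 = 1.13 kΩ.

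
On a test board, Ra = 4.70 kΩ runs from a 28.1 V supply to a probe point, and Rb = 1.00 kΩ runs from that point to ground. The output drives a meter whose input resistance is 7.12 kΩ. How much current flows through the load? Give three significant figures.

Rb‖R_L = 0.8768 kΩ; V_out = 28.1 × 0.8768/5.577 = 4.418 V.
I_L = V_out / R_L = 4.418 / 7.12 kΩ = 0.621 mA.

I_L ≈ 0.621 mA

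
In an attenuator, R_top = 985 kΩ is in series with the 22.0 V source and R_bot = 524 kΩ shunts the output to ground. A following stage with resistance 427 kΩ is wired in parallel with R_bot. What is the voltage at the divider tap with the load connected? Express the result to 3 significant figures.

V_out ≈ 4.24 V

The load sits in parallel with R_bot: R_bot‖R_L = (524 × 427) / (524 + 427) = 235.3 kΩ.
V_out = 22.0 × 235.3 / (985 + 235.3) = 22.0 × 235.3/1220 = 4.24 V.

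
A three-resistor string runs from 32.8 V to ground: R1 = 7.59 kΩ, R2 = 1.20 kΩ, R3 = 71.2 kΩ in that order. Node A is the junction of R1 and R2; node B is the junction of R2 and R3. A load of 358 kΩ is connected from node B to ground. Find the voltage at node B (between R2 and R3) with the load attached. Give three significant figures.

At node B, R3 is in parallel with the load: R3‖R_L = 59.39 kΩ.
Below node A the resistance is R2 + (R3‖R_L) = 60.59 kΩ, so V_A = 32.8 × 60.59/68.18 = 29.15 V.
Then V_B = V_A × (R3‖R_L)/(R2 + R3‖R_L) = 29.15 × 59.39/60.59 = 28.6 V.

V ≈ 28.6 V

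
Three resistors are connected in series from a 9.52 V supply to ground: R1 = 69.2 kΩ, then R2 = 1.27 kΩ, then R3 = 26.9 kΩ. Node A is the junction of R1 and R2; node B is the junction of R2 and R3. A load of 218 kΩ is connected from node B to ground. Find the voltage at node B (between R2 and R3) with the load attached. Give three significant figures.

At node B, R3 is in parallel with the load: R3‖R_L = 23.95 kΩ.
Below node A the resistance is R2 + (R3‖R_L) = 25.22 kΩ, so V_A = 9.52 × 25.22/94.42 = 2.542 V.
Then V_B = V_A × (R3‖R_L)/(R2 + R3‖R_L) = 2.542 × 23.95/25.22 = 2.41 V.

V ≈ 2.41 V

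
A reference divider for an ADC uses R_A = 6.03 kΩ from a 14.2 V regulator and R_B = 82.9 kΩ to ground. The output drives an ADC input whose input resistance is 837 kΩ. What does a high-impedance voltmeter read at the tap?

The load sits in parallel with R_B: R_B‖R_L = (82.9 × 837) / (82.9 + 837) = 75.43 kΩ.
V_out = 14.2 × 75.43 / (6.03 + 75.43) = 14.2 × 75.43/81.46 = 13.1 V.

V_out ≈ 13.1 V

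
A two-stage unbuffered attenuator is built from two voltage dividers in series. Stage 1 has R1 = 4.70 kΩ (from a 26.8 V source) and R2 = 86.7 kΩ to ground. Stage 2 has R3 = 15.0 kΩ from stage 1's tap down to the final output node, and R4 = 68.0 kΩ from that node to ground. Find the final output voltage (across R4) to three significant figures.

Stage 2 presents R3+R4 = 83.00 kΩ as a load on stage 1's tap.
Stage 1's lower leg becomes R2‖(R3+R4) = 42.40 kΩ, so V_mid = 26.8 × 42.40/47.10 = 24.13 V.
Stage 2 is itself unloaded: V_out = V_mid × R4/(R3+R4) = 24.13 × 68.0/83.00 = 19.8 V.

V_out ≈ 19.8 V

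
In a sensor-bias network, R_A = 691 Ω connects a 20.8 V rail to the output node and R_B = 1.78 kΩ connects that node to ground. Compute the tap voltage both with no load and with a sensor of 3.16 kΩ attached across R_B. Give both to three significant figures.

Unloaded: 15.0 V; loaded: 12.9 V

Open-circuit: V = 20.8 × 1780/(691 + 1780) = 15.0 V.
With the load, R_B becomes R_B‖R_L = 1139 Ω, so V = 20.8 × 1139/1830 = 12.9 V.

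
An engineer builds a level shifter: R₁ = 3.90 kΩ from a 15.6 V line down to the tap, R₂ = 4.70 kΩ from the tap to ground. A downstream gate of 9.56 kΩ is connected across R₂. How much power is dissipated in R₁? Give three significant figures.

Total resistance from the source is R₁ + (R₂‖R_L) = 7.051 kΩ, so I = 15.6/7.051 kΩ = 2.212 mA.
P = I²·R₁ = (2.212 mA)² × 3.90 kΩ = 19.1 mW.

P ≈ 19.1 mW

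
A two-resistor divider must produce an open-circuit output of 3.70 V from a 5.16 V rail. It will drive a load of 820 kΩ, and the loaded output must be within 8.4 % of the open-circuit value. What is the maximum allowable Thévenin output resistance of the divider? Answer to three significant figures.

R_th ≤ 75.2 kΩ

Loading drop = R_th/(R_th + R_L) ≤ 0.0840, so R_th ≤ R_L · ε/(1−ε) = 820 kΩ × 0.0840/0.9160 = 75.2 kΩ.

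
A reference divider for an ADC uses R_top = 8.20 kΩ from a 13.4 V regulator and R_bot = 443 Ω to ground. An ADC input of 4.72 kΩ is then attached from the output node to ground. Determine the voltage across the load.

The load sits in parallel with R_bot: R_bot‖R_L = (443 × 4720) / (443 + 4720) = 405.0 Ω.
V_out = 13.4 × 405.0 / (8200 + 405.0) = 13.4 × 405.0/8605 = 0.631 V.
(Unloaded it would have been 0.687 V.)

V_out ≈ 0.631 V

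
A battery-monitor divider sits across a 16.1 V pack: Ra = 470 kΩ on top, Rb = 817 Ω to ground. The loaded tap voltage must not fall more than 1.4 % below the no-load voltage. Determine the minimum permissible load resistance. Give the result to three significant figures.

Output resistance R_th = Ra‖Rb = (470000 × 817)/470800 = 815.6 Ω.
The fractional drop is R_th/(R_th + R_L); requiring this ≤ 0.0140 gives R_L ≥ R_th(1/0.0140 − 1) = 815.6 × 70.43 = 57.4 kΩ.

R_L(min) ≈ 57.4 kΩ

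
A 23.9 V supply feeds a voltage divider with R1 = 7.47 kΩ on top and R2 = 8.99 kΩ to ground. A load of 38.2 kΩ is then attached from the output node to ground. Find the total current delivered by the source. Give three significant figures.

I ≈ 1.62 mA

R2‖R_L = 7.277 kΩ, so the source sees R1 + R2‖R_L = 14.75 kΩ.
I = 23.9 V / 14.75 kΩ = 1.62 mA.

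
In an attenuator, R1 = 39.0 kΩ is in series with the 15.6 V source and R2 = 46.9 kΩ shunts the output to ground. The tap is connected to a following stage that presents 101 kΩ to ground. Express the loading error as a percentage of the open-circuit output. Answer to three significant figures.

17.4 %

Unloaded V = 15.6 × 46.9/85.90 = 8.517 V.
Loaded: R2‖R_L = 32.03 kΩ, giving V = 15.6 × 32.03/71.03 = 7.034 V.
Drop = (8.517 − 7.034) / 8.517 = 17.4 %.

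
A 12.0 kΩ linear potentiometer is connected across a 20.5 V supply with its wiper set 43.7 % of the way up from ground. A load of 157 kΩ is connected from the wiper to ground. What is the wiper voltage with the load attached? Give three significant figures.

V ≈ 8.79 V

The wiper splits the pot into (1−α)R = 6.756 kΩ above and αR = 5.244 kΩ below.
Lower section ‖ load = 5.075 kΩ.
V_wiper = 20.5 × 5.075/(6.756 + 5.075) = 8.79 V.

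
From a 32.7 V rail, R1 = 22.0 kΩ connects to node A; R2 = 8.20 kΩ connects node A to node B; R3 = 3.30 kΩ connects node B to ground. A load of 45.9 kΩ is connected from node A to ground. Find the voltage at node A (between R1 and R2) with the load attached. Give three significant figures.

V ≈ 9.64 V

Below node A the series string R2+R3 = 11.50 kΩ sits in parallel with the 45.9 kΩ load: 9.196 kΩ.
V_A = 32.7 × 9.196/(22.0 + 9.196) = 9.64 V.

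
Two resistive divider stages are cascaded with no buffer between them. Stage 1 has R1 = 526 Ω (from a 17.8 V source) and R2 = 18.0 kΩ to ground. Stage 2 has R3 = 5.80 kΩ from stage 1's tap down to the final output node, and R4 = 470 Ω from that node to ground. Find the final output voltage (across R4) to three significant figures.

Stage 2 presents R3+R4 = 6270 Ω as a load on stage 1's tap.
Stage 1's lower leg becomes R2‖(R3+R4) = 4650 Ω, so V_mid = 17.8 × 4650/5176 = 15.99 V.
Stage 2 is itself unloaded: V_out = V_mid × R4/(R3+R4) = 15.99 × 470/6270 = 1.20 V.

V_out ≈ 1.20 V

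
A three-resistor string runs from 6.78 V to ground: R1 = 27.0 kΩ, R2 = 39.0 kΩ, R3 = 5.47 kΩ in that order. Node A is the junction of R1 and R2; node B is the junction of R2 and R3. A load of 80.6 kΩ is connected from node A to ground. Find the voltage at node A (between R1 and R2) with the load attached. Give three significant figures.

Below node A the series string R2+R3 = 44.47 kΩ sits in parallel with the 80.6 kΩ load: 28.66 kΩ.
V_A = 6.78 × 28.66/(27.0 + 28.66) = 3.49 V.

V ≈ 3.49 V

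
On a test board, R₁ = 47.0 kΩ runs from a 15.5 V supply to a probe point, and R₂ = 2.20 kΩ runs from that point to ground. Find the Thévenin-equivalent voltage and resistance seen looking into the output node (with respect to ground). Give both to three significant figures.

V_th = 0.693 V, R_th = 2.10 kΩ

V_th is the open-circuit tap voltage: 15.5 × 2.20/(47.0 + 2.20) = 0.693 V.
With the supply zeroed, R₁ and R₂ appear in parallel from the tap: R_th = R₁‖R₂ = (47.0 × 2.20)/49.20 = 2.10 kΩ.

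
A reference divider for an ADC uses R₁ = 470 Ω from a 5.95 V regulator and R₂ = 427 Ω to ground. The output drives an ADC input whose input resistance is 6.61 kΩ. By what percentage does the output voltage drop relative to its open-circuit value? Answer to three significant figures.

3.27 %

The divider's output (Thévenin) resistance is R₁‖R₂ = 223.7 Ω.
Fractional drop under load = R_th/(R_th + R_L) = 223.7 / (223.7 + 6610) = 0.03274.
So the output falls by 3.27 %.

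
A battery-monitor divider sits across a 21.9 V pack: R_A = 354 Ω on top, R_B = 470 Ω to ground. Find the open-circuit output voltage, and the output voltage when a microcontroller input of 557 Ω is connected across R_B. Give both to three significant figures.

Open-circuit: V = 21.9 × 470/(354 + 470) = 12.5 V.
With the load, R_B becomes R_B‖R_L = 254.9 Ω, so V = 21.9 × 254.9/608.9 = 9.17 V.

Unloaded: 12.5 V; loaded: 9.17 V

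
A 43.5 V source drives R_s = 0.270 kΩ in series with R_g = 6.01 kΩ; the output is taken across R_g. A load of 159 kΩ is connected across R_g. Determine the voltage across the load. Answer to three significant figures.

V_out ≈ 41.6 V

The load sits in parallel with R_g: R_g‖R_L = (6010 × 159000) / (6010 + 159000) = 5791 Ω.
V_out = 43.5 × 5791 / (270 + 5791) = 43.5 × 5791/6061 = 41.6 V.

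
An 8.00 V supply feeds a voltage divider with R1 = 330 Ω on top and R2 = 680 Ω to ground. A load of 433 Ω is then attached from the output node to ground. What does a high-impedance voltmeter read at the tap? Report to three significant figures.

The load sits in parallel with R2: R2‖R_L = (680 × 433) / (680 + 433) = 264.5 Ω.
V_out = 8.00 × 264.5 / (330 + 264.5) = 8.00 × 264.5/594.5 = 3.56 V.

V_out ≈ 3.56 V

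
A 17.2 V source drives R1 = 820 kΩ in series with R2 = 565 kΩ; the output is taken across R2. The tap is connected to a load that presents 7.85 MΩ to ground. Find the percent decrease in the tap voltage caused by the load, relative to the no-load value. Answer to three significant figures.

4.09 %

The divider's output (Thévenin) resistance is R1‖R2 = 334.5 kΩ.
Fractional drop under load = R_th/(R_th + R_L) = 334.5 / (334.5 + 7850) = 0.04087.
So the output falls by 4.09 %.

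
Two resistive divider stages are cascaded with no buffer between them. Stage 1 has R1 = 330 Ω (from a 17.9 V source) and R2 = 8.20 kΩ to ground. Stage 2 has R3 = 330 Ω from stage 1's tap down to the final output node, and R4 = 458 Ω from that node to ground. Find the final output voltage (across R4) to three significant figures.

Stage 2 presents R3+R4 = 788.0 Ω as a load on stage 1's tap.
Stage 1's lower leg becomes R2‖(R3+R4) = 718.9 Ω, so V_mid = 17.9 × 718.9/1049 = 12.27 V.
Stage 2 is itself unloaded: V_out = V_mid × R4/(R3+R4) = 12.27 × 458/788.0 = 7.13 V.

V_out ≈ 7.13 V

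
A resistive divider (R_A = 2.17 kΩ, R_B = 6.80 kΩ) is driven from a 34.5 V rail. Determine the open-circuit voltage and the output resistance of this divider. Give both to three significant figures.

V_th is the open-circuit tap voltage: 34.5 × 6.80/(2.17 + 6.80) = 26.2 V.
With the supply zeroed, R_A and R_B appear in parallel from the tap: R_th = R_A‖R_B = (2.17 × 6.80)/8.970 = 1.65 kΩ.

V_th = 26.2 V, R_th = 1.65 kΩ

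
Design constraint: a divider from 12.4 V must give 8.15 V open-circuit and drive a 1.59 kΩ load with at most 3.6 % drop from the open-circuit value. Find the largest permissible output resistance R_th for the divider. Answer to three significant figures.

R_th ≤ 59.4 Ω

Loading drop = R_th/(R_th + R_L) ≤ 0.0360, so R_th ≤ R_L · ε/(1−ε) = 1.59 kΩ × 0.0360/0.9640 = 59.4 Ω.
(Any R1, R2 with R2/(R1+R2) = 0.657 and R1‖R2 ≤ 59.4 Ω will meet the spec.)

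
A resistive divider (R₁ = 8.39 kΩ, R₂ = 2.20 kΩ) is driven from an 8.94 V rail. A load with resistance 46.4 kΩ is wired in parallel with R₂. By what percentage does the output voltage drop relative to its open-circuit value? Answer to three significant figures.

The divider's output (Thévenin) resistance is R₁‖R₂ = 1.743 kΩ.
Fractional drop under load = R_th/(R_th + R_L) = 1.743 / (1.743 + 46.4) = 0.03620.
So the output falls by 3.62 %.

3.62 %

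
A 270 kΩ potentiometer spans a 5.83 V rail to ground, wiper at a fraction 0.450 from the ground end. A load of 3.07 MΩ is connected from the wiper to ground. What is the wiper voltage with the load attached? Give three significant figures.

V ≈ 2.57 V

The wiper splits the pot into (1−α)R = 148.5 kΩ above and αR = 121.5 kΩ below.
Lower section ‖ load = 116.9 kΩ.
V_wiper = 5.83 × 116.9/(148.5 + 116.9) = 2.57 V.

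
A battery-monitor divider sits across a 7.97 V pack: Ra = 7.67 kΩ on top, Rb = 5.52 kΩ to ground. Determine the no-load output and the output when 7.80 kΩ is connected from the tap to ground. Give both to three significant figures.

Unloaded: 3.34 V; loaded: 2.36 V

Open-circuit: V = 7.97 × 5.52/(7.67 + 5.52) = 3.34 V.
With the load, Rb becomes Rb‖R_L = 3.232 kΩ, so V = 7.97 × 3.232/10.90 = 2.36 V.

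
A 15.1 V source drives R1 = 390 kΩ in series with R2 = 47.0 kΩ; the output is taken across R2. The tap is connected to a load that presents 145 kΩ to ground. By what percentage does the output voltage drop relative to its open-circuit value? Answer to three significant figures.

22.4 %

Unloaded V = 15.1 × 47.0/437.0 = 1.624 V.
Loaded: R2‖R_L = 35.49 kΩ, giving V = 15.1 × 35.49/425.5 = 1.260 V.
Drop = (1.624 − 1.260) / 1.624 = 22.4 %.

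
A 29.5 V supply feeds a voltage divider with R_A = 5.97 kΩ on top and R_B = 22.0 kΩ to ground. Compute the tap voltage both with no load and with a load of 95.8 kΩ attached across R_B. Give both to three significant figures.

Unloaded: 23.2 V; loaded: 22.1 V

Open-circuit: V = 29.5 × 22.0/(5.97 + 22.0) = 23.2 V.
With the load, R_B becomes R_B‖R_L = 17.89 kΩ, so V = 29.5 × 17.89/23.86 = 22.1 V.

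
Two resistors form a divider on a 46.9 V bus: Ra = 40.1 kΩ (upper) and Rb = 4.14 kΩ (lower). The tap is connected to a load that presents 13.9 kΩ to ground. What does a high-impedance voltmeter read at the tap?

The load sits in parallel with Rb: Rb‖R_L = (4.14 × 13.9) / (4.14 + 13.9) = 3.190 kΩ.
V_out = 46.9 × 3.190 / (40.1 + 3.190) = 46.9 × 3.190/43.29 = 3.46 V.

V_out ≈ 3.46 V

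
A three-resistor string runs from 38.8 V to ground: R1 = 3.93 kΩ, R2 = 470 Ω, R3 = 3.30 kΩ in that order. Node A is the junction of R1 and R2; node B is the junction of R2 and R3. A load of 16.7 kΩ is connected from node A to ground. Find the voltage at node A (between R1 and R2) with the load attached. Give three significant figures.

V ≈ 17.0 V

Below node A the series string R2+R3 = 3770 Ω sits in parallel with the 16700 Ω load: 3076 Ω.
V_A = 38.8 × 3076/(3930 + 3076) = 17.0 V.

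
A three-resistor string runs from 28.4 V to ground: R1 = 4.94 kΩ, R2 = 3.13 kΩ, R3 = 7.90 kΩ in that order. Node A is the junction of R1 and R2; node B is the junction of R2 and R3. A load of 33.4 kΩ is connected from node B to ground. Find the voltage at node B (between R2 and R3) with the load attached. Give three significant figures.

V ≈ 12.5 V

At node B, R3 is in parallel with the load: R3‖R_L = 6.389 kΩ.
Below node A the resistance is R2 + (R3‖R_L) = 9.519 kΩ, so V_A = 28.4 × 9.519/14.46 = 18.70 V.
Then V_B = V_A × (R3‖R_L)/(R2 + R3‖R_L) = 18.70 × 6.389/9.519 = 12.5 V.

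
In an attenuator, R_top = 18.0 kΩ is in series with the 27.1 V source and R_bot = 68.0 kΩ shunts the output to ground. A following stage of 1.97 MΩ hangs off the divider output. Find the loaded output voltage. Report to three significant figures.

The load sits in parallel with R_bot: R_bot‖R_L = (68.0 × 1970) / (68.0 + 1970) = 65.73 kΩ.
V_out = 27.1 × 65.73 / (18.0 + 65.73) = 27.1 × 65.73/83.73 = 21.3 V.

V_out ≈ 21.3 V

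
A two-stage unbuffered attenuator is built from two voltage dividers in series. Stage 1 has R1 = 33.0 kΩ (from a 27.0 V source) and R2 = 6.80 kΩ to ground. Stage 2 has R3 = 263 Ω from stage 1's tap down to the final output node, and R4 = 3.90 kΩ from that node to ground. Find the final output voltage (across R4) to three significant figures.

V_out ≈ 1.84 V

Stage 2 presents R3+R4 = 4163 Ω as a load on stage 1's tap.
Stage 1's lower leg becomes R2‖(R3+R4) = 2582 Ω, so V_mid = 27.0 × 2582/35580 = 1.959 V.
Stage 2 is itself unloaded: V_out = V_mid × R4/(R3+R4) = 1.959 × 3900/4163 = 1.84 V.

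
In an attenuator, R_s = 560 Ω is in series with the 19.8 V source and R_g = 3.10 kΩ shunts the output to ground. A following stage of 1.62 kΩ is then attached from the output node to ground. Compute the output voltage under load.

V_out ≈ 13.0 V

The load sits in parallel with R_g: R_g‖R_L = (3100 × 1620) / (3100 + 1620) = 1064 Ω.
V_out = 19.8 × 1064 / (560 + 1064) = 19.8 × 1064/1624 = 13.0 V.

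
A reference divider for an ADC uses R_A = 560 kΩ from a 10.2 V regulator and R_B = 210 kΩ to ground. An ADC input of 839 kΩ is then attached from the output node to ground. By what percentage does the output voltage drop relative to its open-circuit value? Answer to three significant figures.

15.4 %

The divider's output (Thévenin) resistance is R_A‖R_B = 152.7 kΩ.
Fractional drop under load = R_th/(R_th + R_L) = 152.7 / (152.7 + 839) = 0.1540.
So the output falls by 15.4 %.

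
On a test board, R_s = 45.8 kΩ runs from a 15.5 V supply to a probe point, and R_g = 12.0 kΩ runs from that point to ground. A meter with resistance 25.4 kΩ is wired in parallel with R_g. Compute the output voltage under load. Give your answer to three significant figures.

V_out ≈ 2.34 V

The load sits in parallel with R_g: R_g‖R_L = (12.0 × 25.4) / (12.0 + 25.4) = 8.150 kΩ.
V_out = 15.5 × 8.150 / (45.8 + 8.150) = 15.5 × 8.150/53.95 = 2.34 V.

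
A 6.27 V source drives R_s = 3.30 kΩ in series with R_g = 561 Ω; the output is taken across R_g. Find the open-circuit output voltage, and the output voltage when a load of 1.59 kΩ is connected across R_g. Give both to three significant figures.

Unloaded: 0.911 V; loaded: 0.700 V

Open-circuit: V = 6.27 × 561/(3300 + 561) = 0.911 V.
With the load, R_g becomes R_g‖R_L = 414.7 Ω, so V = 6.27 × 414.7/3715 = 0.700 V.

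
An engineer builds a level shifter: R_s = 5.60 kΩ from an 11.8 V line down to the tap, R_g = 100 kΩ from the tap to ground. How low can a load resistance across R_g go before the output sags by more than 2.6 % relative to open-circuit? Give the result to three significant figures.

R_L(min) ≈ 199 kΩ

Output resistance R_th = R_s‖R_g = (5.60 × 100)/105.6 = 5.303 kΩ.
The fractional drop is R_th/(R_th + R_L); requiring this ≤ 0.0260 gives R_L ≥ R_th(1/0.0260 − 1) = 5.303 × 37.46 = 199 kΩ.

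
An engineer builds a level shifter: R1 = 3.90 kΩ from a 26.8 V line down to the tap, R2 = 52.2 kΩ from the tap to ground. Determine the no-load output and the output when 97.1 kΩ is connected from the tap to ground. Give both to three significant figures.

Unloaded: 24.9 V; loaded: 24.0 V

Open-circuit: V = 26.8 × 52.2/(3.90 + 52.2) = 24.9 V.
With the load, R2 becomes R2‖R_L = 33.95 kΩ, so V = 26.8 × 33.95/37.85 = 24.0 V.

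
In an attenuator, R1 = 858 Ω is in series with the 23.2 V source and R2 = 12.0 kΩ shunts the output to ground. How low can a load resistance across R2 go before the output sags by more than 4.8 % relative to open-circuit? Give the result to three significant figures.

R_L(min) ≈ 15.9 kΩ

Output resistance R_th = R1‖R2 = (858 × 12000)/12860 = 800.7 Ω.
The fractional drop is R_th/(R_th + R_L); requiring this ≤ 0.0480 gives R_L ≥ R_th(1/0.0480 − 1) = 800.7 × 19.83 = 15.9 kΩ.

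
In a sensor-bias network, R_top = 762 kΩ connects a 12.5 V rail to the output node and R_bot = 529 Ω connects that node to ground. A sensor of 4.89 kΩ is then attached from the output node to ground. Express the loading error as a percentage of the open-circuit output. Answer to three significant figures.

The divider's output (Thévenin) resistance is R_top‖R_bot = 528.6 Ω.
Fractional drop under load = R_th/(R_th + R_L) = 528.6 / (528.6 + 4890) = 0.09756.
So the output falls by 9.76 %.

9.76 %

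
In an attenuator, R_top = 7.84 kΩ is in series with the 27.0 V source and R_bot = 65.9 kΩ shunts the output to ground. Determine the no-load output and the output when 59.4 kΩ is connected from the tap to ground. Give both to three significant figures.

Open-circuit: V = 27.0 × 65.9/(7.84 + 65.9) = 24.1 V.
With the load, R_bot becomes R_bot‖R_L = 31.24 kΩ, so V = 27.0 × 31.24/39.08 = 21.6 V.

Unloaded: 24.1 V; loaded: 21.6 V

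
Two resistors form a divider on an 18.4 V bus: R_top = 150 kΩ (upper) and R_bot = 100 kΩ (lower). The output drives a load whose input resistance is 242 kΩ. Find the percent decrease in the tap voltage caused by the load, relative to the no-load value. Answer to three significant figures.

19.9 %

Unloaded V = 18.4 × 100/250.0 = 7.360 V.
Loaded: R_bot‖R_L = 70.76 kΩ, giving V = 18.4 × 70.76/220.8 = 5.898 V.
Drop = (7.360 − 5.898) / 7.360 = 19.9 %.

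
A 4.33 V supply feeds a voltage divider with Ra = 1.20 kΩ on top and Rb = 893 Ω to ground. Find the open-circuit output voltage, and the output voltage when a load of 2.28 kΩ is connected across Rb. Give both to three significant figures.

Unloaded: 1.85 V; loaded: 1.51 V

Open-circuit: V = 4.33 × 893/(1200 + 893) = 1.85 V.
With the load, Rb becomes Rb‖R_L = 641.7 Ω, so V = 4.33 × 641.7/1842 = 1.51 V.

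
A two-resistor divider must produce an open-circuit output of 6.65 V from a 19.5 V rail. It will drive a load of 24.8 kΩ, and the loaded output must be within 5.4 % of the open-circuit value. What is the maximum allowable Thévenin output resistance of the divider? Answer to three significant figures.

R_th ≤ 1.42 kΩ

Loading drop = R_th/(R_th + R_L) ≤ 0.0540, so R_th ≤ R_L · ε/(1−ε) = 24.8 kΩ × 0.0540/0.9460 = 1.42 kΩ.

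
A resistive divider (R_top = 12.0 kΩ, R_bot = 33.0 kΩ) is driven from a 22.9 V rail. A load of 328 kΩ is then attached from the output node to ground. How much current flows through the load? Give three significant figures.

I_L ≈ 0.0499 mA

R_bot‖R_L = 29.98 kΩ; V_out = 22.9 × 29.98/41.98 = 16.35 V.
I_L = V_out / R_L = 16.35 / 328 kΩ = 0.0499 mA.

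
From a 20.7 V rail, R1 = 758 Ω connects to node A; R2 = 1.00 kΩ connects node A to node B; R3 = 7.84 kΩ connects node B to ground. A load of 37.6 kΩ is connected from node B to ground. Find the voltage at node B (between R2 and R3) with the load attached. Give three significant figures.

V ≈ 16.3 V

At node B, R3 is in parallel with the load: R3‖R_L = 6487 Ω.
Below node A the resistance is R2 + (R3‖R_L) = 7487 Ω, so V_A = 20.7 × 7487/8245 = 18.80 V.
Then V_B = V_A × (R3‖R_L)/(R2 + R3‖R_L) = 18.80 × 6487/7487 = 16.3 V.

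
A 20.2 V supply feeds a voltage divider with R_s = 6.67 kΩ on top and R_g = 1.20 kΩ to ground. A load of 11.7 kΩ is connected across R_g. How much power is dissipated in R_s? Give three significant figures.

Total resistance from the source is R_s + (R_g‖R_L) = 7.758 kΩ, so I = 20.2/7.758 kΩ = 2.604 mA.
P = I²·R_s = (2.604 mA)² × 6.67 kΩ = 45.2 mW.

P ≈ 45.2 mW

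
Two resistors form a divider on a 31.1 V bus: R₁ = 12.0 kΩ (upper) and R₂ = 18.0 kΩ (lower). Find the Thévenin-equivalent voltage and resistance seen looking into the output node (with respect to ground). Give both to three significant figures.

V_th is the open-circuit tap voltage: 31.1 × 18.0/(12.0 + 18.0) = 18.7 V.
With the supply zeroed, R₁ and R₂ appear in parallel from the tap: R_th = R₁‖R₂ = (12.0 × 18.0)/30.00 = 7.20 kΩ.

V_th = 18.7 V, R_th = 7.20 kΩ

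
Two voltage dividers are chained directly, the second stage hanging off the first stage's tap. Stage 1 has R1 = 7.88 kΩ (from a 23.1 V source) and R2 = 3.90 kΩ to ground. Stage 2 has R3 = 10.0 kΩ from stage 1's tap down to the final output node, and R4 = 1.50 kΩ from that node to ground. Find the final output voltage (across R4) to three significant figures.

Stage 2 presents R3+R4 = 11.50 kΩ as a load on stage 1's tap.
Stage 1's lower leg becomes R2‖(R3+R4) = 2.912 kΩ, so V_mid = 23.1 × 2.912/10.79 = 6.234 V.
Stage 2 is itself unloaded: V_out = V_mid × R4/(R3+R4) = 6.234 × 1.50/11.50 = 0.813 V.

V_out ≈ 0.813 V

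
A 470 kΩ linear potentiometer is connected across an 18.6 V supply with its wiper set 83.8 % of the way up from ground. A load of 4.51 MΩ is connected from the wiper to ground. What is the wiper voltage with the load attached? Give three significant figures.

V ≈ 15.4 V

The wiper splits the pot into (1−α)R = 76.14 kΩ above and αR = 393.9 kΩ below.
Lower section ‖ load = 362.2 kΩ.
V_wiper = 18.6 × 362.2/(76.14 + 362.2) = 15.4 V.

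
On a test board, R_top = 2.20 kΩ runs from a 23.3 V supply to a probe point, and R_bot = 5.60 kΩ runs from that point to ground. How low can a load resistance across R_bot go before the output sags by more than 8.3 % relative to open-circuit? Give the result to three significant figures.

Output resistance R_th = R_top‖R_bot = (2.20 × 5.60)/7.800 = 1.579 kΩ.
The fractional drop is R_th/(R_th + R_L); requiring this ≤ 0.0830 gives R_L ≥ R_th(1/0.0830 − 1) = 1.579 × 11.05 = 17.5 kΩ.

R_L(min) ≈ 17.5 kΩ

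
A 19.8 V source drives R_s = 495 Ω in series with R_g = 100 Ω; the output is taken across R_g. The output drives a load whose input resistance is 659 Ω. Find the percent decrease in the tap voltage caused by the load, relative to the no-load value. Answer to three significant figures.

The divider's output (Thévenin) resistance is R_s‖R_g = 83.19 Ω.
Fractional drop under load = R_th/(R_th + R_L) = 83.19 / (83.19 + 659) = 0.1121.
So the output falls by 11.2 %.

11.2 %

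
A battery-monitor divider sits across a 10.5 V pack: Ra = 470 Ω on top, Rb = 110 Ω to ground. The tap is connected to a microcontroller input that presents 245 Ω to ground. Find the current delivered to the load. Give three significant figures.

I_L ≈ 5.96 mA

Rb‖R_L = 75.92 Ω; V_out = 10.5 × 75.92/545.9 = 1.460 V.
I_L = V_out / R_L = 1.460 / 245 Ω = 5.96 mA.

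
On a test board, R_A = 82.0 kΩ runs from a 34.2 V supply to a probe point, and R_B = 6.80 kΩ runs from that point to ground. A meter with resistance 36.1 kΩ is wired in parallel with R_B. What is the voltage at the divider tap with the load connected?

V_out ≈ 2.23 V

The load sits in parallel with R_B: R_B‖R_L = (6.80 × 36.1) / (6.80 + 36.1) = 5.722 kΩ.
V_out = 34.2 × 5.722 / (82.0 + 5.722) = 34.2 × 5.722/87.72 = 2.23 V.
(Unloaded it would have been 2.62 V.)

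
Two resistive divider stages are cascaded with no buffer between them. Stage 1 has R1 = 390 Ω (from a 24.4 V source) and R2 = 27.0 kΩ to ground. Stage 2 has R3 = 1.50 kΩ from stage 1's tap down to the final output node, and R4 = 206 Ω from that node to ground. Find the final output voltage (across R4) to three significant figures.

V_out ≈ 2.37 V

Stage 2 presents R3+R4 = 1706 Ω as a load on stage 1's tap.
Stage 1's lower leg becomes R2‖(R3+R4) = 1605 Ω, so V_mid = 24.4 × 1605/1995 = 19.63 V.
Stage 2 is itself unloaded: V_out = V_mid × R4/(R3+R4) = 19.63 × 206/1706 = 2.37 V.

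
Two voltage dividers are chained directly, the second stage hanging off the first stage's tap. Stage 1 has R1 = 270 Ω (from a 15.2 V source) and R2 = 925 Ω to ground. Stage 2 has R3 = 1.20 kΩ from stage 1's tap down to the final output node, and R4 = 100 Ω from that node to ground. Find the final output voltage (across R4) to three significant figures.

V_out ≈ 0.780 V

Stage 2 presents R3+R4 = 1300 Ω as a load on stage 1's tap.
Stage 1's lower leg becomes R2‖(R3+R4) = 540.4 Ω, so V_mid = 15.2 × 540.4/810.4 = 10.14 V.
Stage 2 is itself unloaded: V_out = V_mid × R4/(R3+R4) = 10.14 × 100/1300 = 0.780 V.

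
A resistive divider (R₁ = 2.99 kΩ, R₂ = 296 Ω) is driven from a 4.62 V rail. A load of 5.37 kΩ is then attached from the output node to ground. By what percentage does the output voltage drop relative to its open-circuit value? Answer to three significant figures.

4.78 %

The divider's output (Thévenin) resistance is R₁‖R₂ = 269.3 Ω.
Fractional drop under load = R_th/(R_th + R_L) = 269.3 / (269.3 + 5370) = 0.04776.
So the output falls by 4.78 %.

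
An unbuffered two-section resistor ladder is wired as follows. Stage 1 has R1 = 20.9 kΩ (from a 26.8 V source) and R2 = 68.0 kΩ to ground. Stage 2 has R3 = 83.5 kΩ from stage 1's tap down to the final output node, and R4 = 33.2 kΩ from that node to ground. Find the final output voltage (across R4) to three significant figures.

V_out ≈ 5.13 V

Stage 2 presents R3+R4 = 116.7 kΩ as a load on stage 1's tap.
Stage 1's lower leg becomes R2‖(R3+R4) = 42.96 kΩ, so V_mid = 26.8 × 42.96/63.86 = 18.03 V.
Stage 2 is itself unloaded: V_out = V_mid × R4/(R3+R4) = 18.03 × 33.2/116.7 = 5.13 V.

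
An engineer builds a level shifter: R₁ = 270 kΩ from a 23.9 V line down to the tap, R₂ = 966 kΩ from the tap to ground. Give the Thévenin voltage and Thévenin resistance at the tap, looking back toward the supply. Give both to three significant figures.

V_th = 18.7 V, R_th = 211 kΩ

V_th is the open-circuit tap voltage: 23.9 × 966/(270 + 966) = 18.7 V.
With the supply zeroed, R₁ and R₂ appear in parallel from the tap: R_th = R₁‖R₂ = (270 × 966)/1236 = 211 kΩ.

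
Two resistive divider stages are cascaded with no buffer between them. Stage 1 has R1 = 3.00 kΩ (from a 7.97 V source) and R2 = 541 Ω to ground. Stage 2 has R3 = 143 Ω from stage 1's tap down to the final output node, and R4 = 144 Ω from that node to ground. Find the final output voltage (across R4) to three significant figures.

Stage 2 presents R3+R4 = 287.0 Ω as a load on stage 1's tap.
Stage 1's lower leg becomes R2‖(R3+R4) = 187.5 Ω, so V_mid = 7.97 × 187.5/3188 = 0.4689 V.
Stage 2 is itself unloaded: V_out = V_mid × R4/(R3+R4) = 0.4689 × 144/287.0 = 0.235 V.

V_out ≈ 0.235 V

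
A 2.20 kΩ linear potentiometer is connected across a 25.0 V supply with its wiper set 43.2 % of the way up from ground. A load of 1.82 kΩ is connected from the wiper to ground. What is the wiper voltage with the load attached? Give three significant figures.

The wiper splits the pot into (1−α)R = 1250 Ω above and αR = 950.4 Ω below.
Lower section ‖ load = 624.4 Ω.
V_wiper = 25.0 × 624.4/(1250 + 624.4) = 8.33 V.

V ≈ 8.33 V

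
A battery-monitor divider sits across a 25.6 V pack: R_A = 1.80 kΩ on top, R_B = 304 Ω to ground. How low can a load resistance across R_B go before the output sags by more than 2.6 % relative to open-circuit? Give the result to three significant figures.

R_L(min) ≈ 9.74 kΩ

Output resistance R_th = R_A‖R_B = (1800 × 304)/2104 = 260.1 Ω.
The fractional drop is R_th/(R_th + R_L); requiring this ≤ 0.0260 gives R_L ≥ R_th(1/0.0260 − 1) = 260.1 × 37.46 = 9.74 kΩ.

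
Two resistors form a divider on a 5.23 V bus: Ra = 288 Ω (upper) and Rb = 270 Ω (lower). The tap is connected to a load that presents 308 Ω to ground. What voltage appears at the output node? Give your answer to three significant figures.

V_out ≈ 1.74 V

The load sits in parallel with Rb: Rb‖R_L = (270 × 308) / (270 + 308) = 143.9 Ω.
V_out = 5.23 × 143.9 / (288 + 143.9) = 5.23 × 143.9/431.9 = 1.74 V.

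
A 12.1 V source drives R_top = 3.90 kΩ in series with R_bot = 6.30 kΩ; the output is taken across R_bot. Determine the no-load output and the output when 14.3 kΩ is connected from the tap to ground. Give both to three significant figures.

Open-circuit: V = 12.1 × 6.30/(3.90 + 6.30) = 7.47 V.
With the load, R_bot becomes R_bot‖R_L = 4.373 kΩ, so V = 12.1 × 4.373/8.273 = 6.40 V.

Unloaded: 7.47 V; loaded: 6.40 V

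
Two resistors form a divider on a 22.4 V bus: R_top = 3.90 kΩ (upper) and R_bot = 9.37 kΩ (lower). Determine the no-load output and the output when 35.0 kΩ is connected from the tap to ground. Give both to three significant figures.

Unloaded: 15.8 V; loaded: 14.7 V

Open-circuit: V = 22.4 × 9.37/(3.90 + 9.37) = 15.8 V.
With the load, R_bot becomes R_bot‖R_L = 7.391 kΩ, so V = 22.4 × 7.391/11.29 = 14.7 V.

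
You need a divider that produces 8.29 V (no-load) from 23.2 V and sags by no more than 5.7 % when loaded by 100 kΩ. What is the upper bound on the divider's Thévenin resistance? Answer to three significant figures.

R_th ≤ 6.04 kΩ

Loading drop = R_th/(R_th + R_L) ≤ 0.0570, so R_th ≤ R_L · ε/(1−ε) = 100 kΩ × 0.0570/0.9430 = 6.04 kΩ.
(Any R1, R2 with R2/(R1+R2) = 0.357 and R1‖R2 ≤ 6.04 kΩ will meet the spec.)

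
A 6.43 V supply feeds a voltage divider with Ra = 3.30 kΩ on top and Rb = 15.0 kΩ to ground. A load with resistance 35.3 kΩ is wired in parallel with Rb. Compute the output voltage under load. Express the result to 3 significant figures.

The load sits in parallel with Rb: Rb‖R_L = (15.0 × 35.3) / (15.0 + 35.3) = 10.53 kΩ.
V_out = 6.43 × 10.53 / (3.30 + 10.53) = 6.43 × 10.53/13.83 = 4.90 V.
(Unloaded it would have been 5.27 V.)

V_out ≈ 4.90 V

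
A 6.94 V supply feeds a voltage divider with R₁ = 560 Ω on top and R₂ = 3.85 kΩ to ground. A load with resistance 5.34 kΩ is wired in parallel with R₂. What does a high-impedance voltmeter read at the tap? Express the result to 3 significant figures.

V_out ≈ 5.55 V

The load sits in parallel with R₂: R₂‖R_L = (3850 × 5340) / (3850 + 5340) = 2237 Ω.
V_out = 6.94 × 2237 / (560 + 2237) = 6.94 × 2237/2797 = 5.55 V.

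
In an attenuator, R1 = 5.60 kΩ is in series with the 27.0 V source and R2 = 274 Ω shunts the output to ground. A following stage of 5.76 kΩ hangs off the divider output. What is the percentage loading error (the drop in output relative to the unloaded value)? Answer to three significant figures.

The divider's output (Thévenin) resistance is R1‖R2 = 261.2 Ω.
Fractional drop under load = R_th/(R_th + R_L) = 261.2 / (261.2 + 5760) = 0.04338.
So the output falls by 4.34 %.

4.34 %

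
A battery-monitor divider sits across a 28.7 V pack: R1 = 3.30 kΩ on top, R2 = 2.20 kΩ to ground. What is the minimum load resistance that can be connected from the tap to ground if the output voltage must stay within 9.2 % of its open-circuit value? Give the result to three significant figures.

R_L(min) ≈ 13.0 kΩ

Output resistance R_th = R1‖R2 = (3.30 × 2.20)/5.500 = 1.320 kΩ.
The fractional drop is R_th/(R_th + R_L); requiring this ≤ 0.0920 gives R_L ≥ R_th(1/0.0920 − 1) = 1.320 × 9.870 = 13.0 kΩ.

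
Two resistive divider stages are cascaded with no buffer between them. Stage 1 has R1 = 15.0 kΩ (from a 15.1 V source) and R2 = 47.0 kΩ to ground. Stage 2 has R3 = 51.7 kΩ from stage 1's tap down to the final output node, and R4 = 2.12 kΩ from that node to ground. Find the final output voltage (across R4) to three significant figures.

V_out ≈ 0.372 V

Stage 2 presents R3+R4 = 53.82 kΩ as a load on stage 1's tap.
Stage 1's lower leg becomes R2‖(R3+R4) = 25.09 kΩ, so V_mid = 15.1 × 25.09/40.09 = 9.450 V.
Stage 2 is itself unloaded: V_out = V_mid × R4/(R3+R4) = 9.450 × 2.12/53.82 = 0.372 V.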